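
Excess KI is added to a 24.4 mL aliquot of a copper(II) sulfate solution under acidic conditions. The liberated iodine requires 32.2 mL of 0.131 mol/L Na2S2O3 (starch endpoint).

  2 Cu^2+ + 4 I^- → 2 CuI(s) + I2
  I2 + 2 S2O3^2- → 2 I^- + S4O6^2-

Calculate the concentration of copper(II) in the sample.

n(S2O3^2-) = 0.0322 × 0.131 = 4.22 × 10^-3 mol
n(I2) = n(S2O3^2-)/2 = 2.11 × 10^-3 mol
From the 2:1 ratio, n(Cu2+) in the aliquot = 2/1 × 2.11 × 10^-3 = 4.22 × 10^-3 mol
[Cu2+] = 4.22 × 10^-3 / 0.0244 = 0.173 mol/L

0.173 mol/L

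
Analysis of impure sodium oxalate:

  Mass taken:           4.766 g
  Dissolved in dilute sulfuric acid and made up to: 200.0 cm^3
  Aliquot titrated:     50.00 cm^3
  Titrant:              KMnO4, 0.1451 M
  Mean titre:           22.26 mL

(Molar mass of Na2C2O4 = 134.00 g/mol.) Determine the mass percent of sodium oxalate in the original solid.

2 MnO4^- + 5 C2O4^2- + 16 H^+ → 2 Mn^2+ + 10 CO2 + 8 H2O
n(KMnO4) per titration = 0.02226 × 0.1451 = 3.230 × 10^-3 mol
From the 5:2 ratio, n(Na2C2O4) in each aliquot = 5/2 × 3.230 × 10^-3 = 8.075 × 10^-3 mol
n(Na2C2O4) in the whole flask = 8.075 × 10^-3 × 200.0/50.00 = 0.03230 mol
mass of Na2C2O4 = 0.03230 × 134.00 = 4.328 g
% Na2C2O4 = 4.328 / 4.766 × 100 = 90.81 %

90.81 %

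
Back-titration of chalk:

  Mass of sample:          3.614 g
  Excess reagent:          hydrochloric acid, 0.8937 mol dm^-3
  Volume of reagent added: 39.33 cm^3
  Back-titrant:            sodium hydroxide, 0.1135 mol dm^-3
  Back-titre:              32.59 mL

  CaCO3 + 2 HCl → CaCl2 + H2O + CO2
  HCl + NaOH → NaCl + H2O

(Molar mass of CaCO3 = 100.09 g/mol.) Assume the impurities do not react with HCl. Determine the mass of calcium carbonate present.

n(HCl) added = 0.03933 × 0.8937 = 0.03515 mol
n(NaOH) used in back-titration = 0.03259 × 0.1135 = 3.699 × 10^-3 mol
n(HCl) left over = 3.699 × 10^-3 mol (1:1 ratio)
n(HCl) consumed by analyte = 0.03515 − 3.699 × 10^-3 = 0.03145 mol
From the 1:2 ratio, n(CaCO3) = 1/2 × 0.03145 = 0.01573 mol
mass of CaCO3 = 0.01573 × 100.09 = 1.574 g

1.574 g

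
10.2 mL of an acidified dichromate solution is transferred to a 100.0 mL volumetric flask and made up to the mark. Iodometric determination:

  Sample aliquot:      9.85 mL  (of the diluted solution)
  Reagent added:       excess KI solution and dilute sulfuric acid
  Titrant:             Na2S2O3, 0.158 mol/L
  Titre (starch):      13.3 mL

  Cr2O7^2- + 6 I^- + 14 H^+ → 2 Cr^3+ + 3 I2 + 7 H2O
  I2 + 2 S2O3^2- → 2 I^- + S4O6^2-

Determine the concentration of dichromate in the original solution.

0.349 mol/L

n(S2O3^2-) = 0.0133 × 0.158 = 2.10 × 10^-3 mol
n(I2) = n(S2O3^2-)/2 = 1.05 × 10^-3 mol
From the 1:3 ratio, n(Cr2O7^2-) in the aliquot = 1/3 × 1.05 × 10^-3 = 3.50 × 10^-4 mol
[Cr2O7^2-]_dilute = 3.50 × 10^-4 / 0.00985 = 0.0356 mol/L
[Cr2O7^2-]_original = 0.0356 × 100.0/10.2 = 0.349 mol/L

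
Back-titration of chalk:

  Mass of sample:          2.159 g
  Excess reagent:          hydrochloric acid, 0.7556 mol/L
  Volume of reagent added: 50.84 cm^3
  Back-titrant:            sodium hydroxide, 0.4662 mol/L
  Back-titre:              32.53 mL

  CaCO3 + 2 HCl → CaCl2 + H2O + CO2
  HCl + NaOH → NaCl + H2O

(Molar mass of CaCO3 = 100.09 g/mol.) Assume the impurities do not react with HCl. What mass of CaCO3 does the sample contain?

n(HCl) added = 0.05084 × 0.7556 = 0.03841 mol
n(NaOH) used in back-titration = 0.03253 × 0.4662 = 0.01517 mol
n(HCl) left over = 0.01517 mol (1:1 ratio)
n(HCl) consumed by analyte = 0.03841 − 0.01517 = 0.02325 mol
From the 1:2 ratio, n(CaCO3) = 1/2 × 0.02325 = 0.01162 mol
mass of CaCO3 = 0.01162 × 100.09 = 1.164 g

1.164 g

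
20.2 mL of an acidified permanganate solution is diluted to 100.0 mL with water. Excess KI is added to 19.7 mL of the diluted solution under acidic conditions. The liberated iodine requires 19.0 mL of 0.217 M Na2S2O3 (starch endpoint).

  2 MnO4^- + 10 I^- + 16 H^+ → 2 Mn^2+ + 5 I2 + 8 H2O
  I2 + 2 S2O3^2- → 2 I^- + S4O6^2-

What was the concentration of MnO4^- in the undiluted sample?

n(S2O3^2-) = 0.0190 × 0.217 = 4.12 × 10^-3 mol
n(I2) = n(S2O3^2-)/2 = 2.06 × 10^-3 mol
From the 2:5 ratio, n(MnO4^-) in the aliquot = 2/5 × 2.06 × 10^-3 = 8.25 × 10^-4 mol
[MnO4^-]_dilute = 8.25 × 10^-4 / 0.0197 = 0.0419 mol/L
[MnO4^-]_original = 0.0419 × 100.0/20.2 = 0.207 mol/L

0.207 M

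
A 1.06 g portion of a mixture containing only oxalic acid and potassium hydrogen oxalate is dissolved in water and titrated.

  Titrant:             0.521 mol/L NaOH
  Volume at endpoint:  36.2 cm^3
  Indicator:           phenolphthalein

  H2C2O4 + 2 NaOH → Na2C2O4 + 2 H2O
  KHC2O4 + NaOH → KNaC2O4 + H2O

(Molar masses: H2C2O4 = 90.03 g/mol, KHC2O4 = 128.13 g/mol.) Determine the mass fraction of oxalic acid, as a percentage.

n(NaOH) = 0.0362 × 0.521 = 0.0189 mol
Let x = n(H2C2O4), y = n(KHC2O4).
Titrant: 2x + 1y = 0.0189;  mass: 90.03x + 128.13y = 1.06
Solving, x = 8.16 × 10^-3 mol, y = 2.54 × 10^-3 mol
mass of H2C2O4 = 8.16 × 10^-3 × 90.03 = 0.735 g
% H2C2O4 = 0.735 / 1.06 × 100 = 69.3 %

69.3 %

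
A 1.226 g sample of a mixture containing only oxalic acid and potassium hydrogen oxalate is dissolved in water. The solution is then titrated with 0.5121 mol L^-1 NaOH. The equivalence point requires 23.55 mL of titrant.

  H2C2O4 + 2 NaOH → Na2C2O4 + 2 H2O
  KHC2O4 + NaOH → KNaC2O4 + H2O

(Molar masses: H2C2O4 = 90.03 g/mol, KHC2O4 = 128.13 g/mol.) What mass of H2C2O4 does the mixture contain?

n(NaOH) = 0.02355 × 0.5121 = 0.01206 mol
Let x = n(H2C2O4), y = n(KHC2O4).
Titrant: 2x + 1y = 0.01206;  mass: 90.03x + 128.13y = 1.226
Solving, x = 1.920 × 10^-3 mol, y = 8.219 × 10^-3 mol
mass of H2C2O4 = 1.920 × 10^-3 × 90.03 = 0.1729 g

0.1729 g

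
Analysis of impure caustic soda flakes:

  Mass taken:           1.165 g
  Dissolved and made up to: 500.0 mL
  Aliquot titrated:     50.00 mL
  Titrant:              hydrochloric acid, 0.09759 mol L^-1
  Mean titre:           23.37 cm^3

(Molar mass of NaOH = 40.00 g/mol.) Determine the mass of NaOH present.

NaOH + HCl → NaCl + H2O
n(HCl) per titration = 0.02337 × 0.09759 = 2.281 × 10^-3 mol
n(NaOH) in each aliquot = 2.281 × 10^-3 mol (1:1 ratio)
n(NaOH) in the whole flask = 2.281 × 10^-3 × 500.0/50.00 = 0.02281 mol
mass of NaOH = 0.02281 × 40.00 = 0.9123 g

0.9123 g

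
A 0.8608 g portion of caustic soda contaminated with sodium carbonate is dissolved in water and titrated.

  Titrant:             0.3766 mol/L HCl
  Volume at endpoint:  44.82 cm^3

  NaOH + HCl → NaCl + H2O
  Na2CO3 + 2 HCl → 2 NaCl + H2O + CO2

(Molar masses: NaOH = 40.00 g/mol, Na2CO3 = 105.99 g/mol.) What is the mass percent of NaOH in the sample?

n(HCl) = 0.04482 × 0.3766 = 0.01688 mol
Let x = n(NaOH), y = n(Na2CO3).
Titrant: 1x + 2y = 0.01688;  mass: 40.00x + 105.99y = 0.8608
Solving, x = 2.594 × 10^-3 mol, y = 7.142 × 10^-3 mol
mass of NaOH = 2.594 × 10^-3 × 40.00 = 0.1038 g
% NaOH = 0.1038 / 0.8608 × 100 = 12.06 %

12.06 %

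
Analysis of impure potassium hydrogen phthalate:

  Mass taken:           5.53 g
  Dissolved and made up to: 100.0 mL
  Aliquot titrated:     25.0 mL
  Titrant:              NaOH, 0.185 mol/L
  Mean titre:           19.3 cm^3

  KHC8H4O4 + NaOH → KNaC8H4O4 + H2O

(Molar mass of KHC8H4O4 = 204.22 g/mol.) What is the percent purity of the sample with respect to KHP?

n(NaOH) per titration = 0.0193 × 0.185 = 3.57 × 10^-3 mol
n(KHC8H4O4) in each aliquot = 3.57 × 10^-3 mol (1:1 ratio)
n(KHC8H4O4) in the whole flask = 3.57 × 10^-3 × 100.0/25.0 = 0.0143 mol
mass of KHC8H4O4 = 0.0143 × 204.22 = 2.92 g
% KHC8H4O4 = 2.92 / 5.53 × 100 = 52.7 %

52.7 %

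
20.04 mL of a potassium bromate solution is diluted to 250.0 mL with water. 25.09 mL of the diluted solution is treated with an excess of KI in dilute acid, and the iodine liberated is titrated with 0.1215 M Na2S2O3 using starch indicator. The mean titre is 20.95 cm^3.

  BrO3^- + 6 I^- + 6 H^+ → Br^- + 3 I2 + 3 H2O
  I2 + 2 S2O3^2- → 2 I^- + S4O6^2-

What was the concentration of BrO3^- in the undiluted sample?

0.2109 M

n(S2O3^2-) = 0.02095 × 0.1215 = 2.545 × 10^-3 mol
n(I2) = n(S2O3^2-)/2 = 1.273 × 10^-3 mol
From the 1:3 ratio, n(BrO3^-) in the aliquot = 1/3 × 1.273 × 10^-3 = 4.242 × 10^-4 mol
[BrO3^-]_dilute = 4.242 × 10^-4 / 0.02509 = 0.01691 mol/L
[BrO3^-]_original = 0.01691 × 250.0/20.04 = 0.2109 mol/L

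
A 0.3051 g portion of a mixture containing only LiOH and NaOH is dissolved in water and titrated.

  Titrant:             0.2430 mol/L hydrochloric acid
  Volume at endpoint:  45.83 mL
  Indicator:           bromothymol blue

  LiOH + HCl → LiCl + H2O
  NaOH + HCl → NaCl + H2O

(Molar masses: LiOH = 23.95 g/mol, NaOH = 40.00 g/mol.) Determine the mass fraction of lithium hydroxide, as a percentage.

68.65 %

n(HCl) = 0.04583 × 0.2430 = 0.01114 mol
Let x = n(LiOH), y = n(NaOH).
Titrant: 1x + 1y = 0.01114;  mass: 23.95x + 40.00y = 0.3051
Solving, x = 8.746 × 10^-3 mol, y = 2.391 × 10^-3 mol
mass of LiOH = 8.746 × 10^-3 × 23.95 = 0.2095 g
% LiOH = 0.2095 / 0.3051 × 100 = 68.65 %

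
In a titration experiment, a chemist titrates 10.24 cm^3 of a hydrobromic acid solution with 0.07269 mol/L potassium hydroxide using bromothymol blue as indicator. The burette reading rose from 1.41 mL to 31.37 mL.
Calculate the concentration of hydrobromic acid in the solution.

HBr + KOH → KBr + H2O
n(KOH) = 0.02996 L × 0.07269 mol/L = 2.178 × 10^-3 mol
n(HBr) = 2.178 × 10^-3 mol (1:1 mole ratio)
[HBr] = 2.178 × 10^-3 mol / 0.01024 L = 0.2127 mol/L

0.2127 mol/L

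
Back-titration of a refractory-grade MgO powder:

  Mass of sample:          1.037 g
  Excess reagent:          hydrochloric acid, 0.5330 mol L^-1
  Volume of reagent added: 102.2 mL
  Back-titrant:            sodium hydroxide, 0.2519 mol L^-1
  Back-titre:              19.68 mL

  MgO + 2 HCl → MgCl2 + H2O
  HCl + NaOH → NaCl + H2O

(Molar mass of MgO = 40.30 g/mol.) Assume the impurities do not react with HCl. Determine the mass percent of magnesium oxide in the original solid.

n(HCl) added = 0.1022 × 0.5330 = 0.05447 mol
n(NaOH) used in back-titration = 0.01968 × 0.2519 = 4.957 × 10^-3 mol
n(HCl) left over = 4.957 × 10^-3 mol (1:1 ratio)
n(HCl) consumed by analyte = 0.05447 − 4.957 × 10^-3 = 0.04952 mol
From the 1:2 ratio, n(MgO) = 1/2 × 0.04952 = 0.02476 mol
mass of MgO = 0.02476 × 40.30 = 0.9977 g
% MgO = 0.9977 / 1.037 × 100 = 96.21 %

96.21 %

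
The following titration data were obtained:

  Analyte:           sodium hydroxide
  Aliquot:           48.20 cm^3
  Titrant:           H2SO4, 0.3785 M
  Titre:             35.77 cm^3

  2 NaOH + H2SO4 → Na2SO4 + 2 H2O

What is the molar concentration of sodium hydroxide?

n(H2SO4) = 0.03577 L × 0.3785 mol/L = 0.01354 mol
From the 2:1 mole ratio, n(NaOH) = 2/1 × 0.01354 = 0.02708 mol
[NaOH] = 0.02708 mol / 0.04820 L = 0.5618 mol/L

0.5618 M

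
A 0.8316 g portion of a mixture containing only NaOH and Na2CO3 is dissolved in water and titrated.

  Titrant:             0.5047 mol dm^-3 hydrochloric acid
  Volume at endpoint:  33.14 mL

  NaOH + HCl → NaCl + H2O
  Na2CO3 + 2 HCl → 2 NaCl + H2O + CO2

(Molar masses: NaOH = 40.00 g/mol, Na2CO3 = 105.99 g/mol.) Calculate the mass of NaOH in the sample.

n(HCl) = 0.03314 × 0.5047 = 0.01673 mol
Let x = n(NaOH), y = n(Na2CO3).
Titrant: 1x + 2y = 0.01673;  mass: 40.00x + 105.99y = 0.8316
Solving, x = 4.216 × 10^-3 mol, y = 6.255 × 10^-3 mol
mass of NaOH = 4.216 × 10^-3 × 40.00 = 0.1686 g

0.1686 g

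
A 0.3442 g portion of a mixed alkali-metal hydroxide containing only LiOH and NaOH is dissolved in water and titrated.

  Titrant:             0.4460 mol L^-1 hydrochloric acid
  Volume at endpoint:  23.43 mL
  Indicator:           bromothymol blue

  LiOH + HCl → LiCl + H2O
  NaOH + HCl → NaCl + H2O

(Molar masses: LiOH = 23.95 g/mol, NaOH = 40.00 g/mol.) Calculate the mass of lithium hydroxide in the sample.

n(HCl) = 0.02343 × 0.4460 = 0.01045 mol
Let x = n(LiOH), y = n(NaOH).
Titrant: 1x + 1y = 0.01045;  mass: 23.95x + 40.00y = 0.3442
Solving, x = 4.598 × 10^-3 mol, y = 5.852 × 10^-3 mol
mass of LiOH = 4.598 × 10^-3 × 23.95 = 0.1101 g

0.1101 g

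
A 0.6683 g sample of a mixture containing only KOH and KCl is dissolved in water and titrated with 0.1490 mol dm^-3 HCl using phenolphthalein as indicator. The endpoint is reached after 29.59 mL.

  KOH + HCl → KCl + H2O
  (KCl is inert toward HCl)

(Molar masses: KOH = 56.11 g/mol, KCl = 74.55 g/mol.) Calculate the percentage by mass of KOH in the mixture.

37.02 %

n(HCl) = 0.02959 × 0.1490 = 4.409 × 10^-3 mol
Let x = n(KOH), y = n(KCl).
Titrant: 1x = 4.409 × 10^-3;  mass: 56.11x + 74.55y = 0.6683
Solving, x = 4.409 × 10^-3 mol, y = 5.646 × 10^-3 mol
mass of KOH = 4.409 × 10^-3 × 56.11 = 0.2474 g
% KOH = 0.2474 / 0.6683 × 100 = 37.02 %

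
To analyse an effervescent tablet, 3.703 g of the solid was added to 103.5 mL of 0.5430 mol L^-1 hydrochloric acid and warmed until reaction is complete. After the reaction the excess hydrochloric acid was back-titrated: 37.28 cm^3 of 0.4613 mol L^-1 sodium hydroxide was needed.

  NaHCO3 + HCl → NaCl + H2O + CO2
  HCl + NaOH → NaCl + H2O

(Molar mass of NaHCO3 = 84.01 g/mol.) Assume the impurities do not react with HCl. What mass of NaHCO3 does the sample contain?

n(HCl) added = 0.1035 × 0.5430 = 0.05620 mol
n(NaOH) used in back-titration = 0.03728 × 0.4613 = 0.01720 mol
n(HCl) left over = 0.01720 mol (1:1 ratio)
n(HCl) consumed by analyte = 0.05620 − 0.01720 = 0.03900 mol
n(NaHCO3) = 0.03900 mol (1:1 ratio)
mass of NaHCO3 = 0.03900 × 84.01 = 3.277 g

3.277 g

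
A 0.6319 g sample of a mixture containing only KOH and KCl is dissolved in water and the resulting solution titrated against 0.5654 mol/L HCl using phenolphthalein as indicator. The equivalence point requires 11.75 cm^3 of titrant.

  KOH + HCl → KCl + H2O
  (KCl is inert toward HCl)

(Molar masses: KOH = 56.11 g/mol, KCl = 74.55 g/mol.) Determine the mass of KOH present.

n(HCl) = 0.01175 × 0.5654 = 6.643 × 10^-3 mol
Let x = n(KOH), y = n(KCl).
Titrant: 1x = 6.643 × 10^-3;  mass: 56.11x + 74.55y = 0.6319
Solving, x = 6.643 × 10^-3 mol, y = 3.476 × 10^-3 mol
mass of KOH = 6.643 × 10^-3 × 56.11 = 0.3728 g

0.3728 g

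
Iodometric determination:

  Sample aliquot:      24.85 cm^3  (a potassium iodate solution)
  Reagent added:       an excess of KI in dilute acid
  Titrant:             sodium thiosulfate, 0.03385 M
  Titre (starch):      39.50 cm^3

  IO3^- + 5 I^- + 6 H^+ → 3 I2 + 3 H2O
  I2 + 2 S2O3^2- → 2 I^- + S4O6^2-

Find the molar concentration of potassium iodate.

n(S2O3^2-) = 0.03950 × 0.03385 = 1.337 × 10^-3 mol
n(I2) = n(S2O3^2-)/2 = 6.685 × 10^-4 mol
From the 1:3 ratio, n(IO3^-) in the aliquot = 1/3 × 6.685 × 10^-4 = 2.228 × 10^-4 mol
[IO3^-] = 2.228 × 10^-4 / 0.02485 = 0.008968 mol/L

0.008968 M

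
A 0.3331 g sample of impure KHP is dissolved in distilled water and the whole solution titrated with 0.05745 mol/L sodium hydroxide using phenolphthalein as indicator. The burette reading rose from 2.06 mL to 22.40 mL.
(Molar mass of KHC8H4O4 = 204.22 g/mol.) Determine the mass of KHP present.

KHC8H4O4 + NaOH → KNaC8H4O4 + H2O
n(NaOH) = 0.02034 L × 0.05745 mol/L = 1.169 × 10^-3 mol
n(KHC8H4O4) = 1.169 × 10^-3 mol (1:1 ratio)
mass of KHC8H4O4 = 1.169 × 10^-3 × 204.22 g/mol = 0.2386 g

0.2386 g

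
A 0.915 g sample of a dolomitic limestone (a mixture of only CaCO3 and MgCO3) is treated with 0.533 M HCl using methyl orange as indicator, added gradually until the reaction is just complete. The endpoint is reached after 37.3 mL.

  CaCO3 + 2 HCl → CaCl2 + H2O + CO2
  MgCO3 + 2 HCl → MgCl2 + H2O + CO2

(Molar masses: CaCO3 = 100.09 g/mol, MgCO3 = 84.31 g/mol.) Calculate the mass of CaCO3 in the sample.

n(HCl) = 0.0373 × 0.533 = 0.0199 mol
Let x = n(CaCO3), y = n(MgCO3).
Titrant: 2x + 2y = 0.0199;  mass: 100.09x + 84.31y = 0.915
Solving, x = 4.87 × 10^-3 mol, y = 5.07 × 10^-3 mol
mass of CaCO3 = 4.87 × 10^-3 × 100.09 = 0.488 g

0.488 g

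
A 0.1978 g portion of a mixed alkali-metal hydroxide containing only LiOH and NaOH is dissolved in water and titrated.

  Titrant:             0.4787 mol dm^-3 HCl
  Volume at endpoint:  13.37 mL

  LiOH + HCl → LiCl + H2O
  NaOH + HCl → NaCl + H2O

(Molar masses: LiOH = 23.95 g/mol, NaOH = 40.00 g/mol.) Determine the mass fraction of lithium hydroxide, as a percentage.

n(HCl) = 0.01337 × 0.4787 = 6.400 × 10^-3 mol
Let x = n(LiOH), y = n(NaOH).
Titrant: 1x + 1y = 6.400 × 10^-3;  mass: 23.95x + 40.00y = 0.1978
Solving, x = 3.627 × 10^-3 mol, y = 2.774 × 10^-3 mol
mass of LiOH = 3.627 × 10^-3 × 23.95 = 0.08686 g
% LiOH = 0.08686 / 0.1978 × 100 = 43.91 %

43.91 %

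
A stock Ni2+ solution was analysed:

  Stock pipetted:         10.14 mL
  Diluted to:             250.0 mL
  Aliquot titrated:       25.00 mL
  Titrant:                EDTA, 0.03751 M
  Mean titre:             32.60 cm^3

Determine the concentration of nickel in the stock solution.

1.206 M

Ni^2+ + EDTA^4- → [Ni(EDTA)]^2-
n(EDTA) = 0.03260 × 0.03751 = 1.223 × 10^-3 mol
n(Ni2+) in the aliquot = 1.223 × 10^-3 mol (1:1 ratio)
[Ni2+]_dilute = 1.223 × 10^-3 / 0.02500 = 0.04891 mol/L
Dilution factor = 250.0 / 10.14 = 24.65
[Ni2+]_stock = 0.04891 × 24.65 = 1.206 mol/L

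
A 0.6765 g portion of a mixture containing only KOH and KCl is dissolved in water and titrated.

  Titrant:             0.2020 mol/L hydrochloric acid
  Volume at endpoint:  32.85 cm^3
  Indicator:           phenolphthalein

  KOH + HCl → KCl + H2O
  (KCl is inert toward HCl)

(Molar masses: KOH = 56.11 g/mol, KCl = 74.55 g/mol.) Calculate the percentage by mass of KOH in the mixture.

55.04 %

n(HCl) = 0.03285 × 0.2020 = 6.636 × 10^-3 mol
Let x = n(KOH), y = n(KCl).
Titrant: 1x = 6.636 × 10^-3;  mass: 56.11x + 74.55y = 0.6765
Solving, x = 6.636 × 10^-3 mol, y = 4.080 × 10^-3 mol
mass of KOH = 6.636 × 10^-3 × 56.11 = 0.3723 g
% KOH = 0.3723 / 0.6765 × 100 = 55.04 %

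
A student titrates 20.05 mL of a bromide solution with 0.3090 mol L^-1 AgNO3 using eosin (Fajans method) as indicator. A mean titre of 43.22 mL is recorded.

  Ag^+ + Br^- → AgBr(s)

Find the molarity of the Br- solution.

n(AgNO3) = 0.04322 L × 0.3090 mol/L = 0.01335 mol
n(Br-) = 0.01335 mol (1:1 mole ratio)
[Br-] = 0.01335 mol / 0.02005 L = 0.6661 mol/L

0.6661 mol/L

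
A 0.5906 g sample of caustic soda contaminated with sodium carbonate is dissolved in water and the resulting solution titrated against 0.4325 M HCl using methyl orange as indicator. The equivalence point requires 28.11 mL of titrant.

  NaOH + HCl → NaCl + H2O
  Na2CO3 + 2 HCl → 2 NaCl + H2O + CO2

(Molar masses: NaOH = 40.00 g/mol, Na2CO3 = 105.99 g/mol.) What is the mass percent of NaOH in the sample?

n(HCl) = 0.02811 × 0.4325 = 0.01216 mol
Let x = n(NaOH), y = n(Na2CO3).
Titrant: 1x + 2y = 0.01216;  mass: 40.00x + 105.99y = 0.5906
Solving, x = 4.132 × 10^-3 mol, y = 4.013 × 10^-3 mol
mass of NaOH = 4.132 × 10^-3 × 40.00 = 0.1653 g
% NaOH = 0.1653 / 0.5906 × 100 = 27.98 %

27.98 %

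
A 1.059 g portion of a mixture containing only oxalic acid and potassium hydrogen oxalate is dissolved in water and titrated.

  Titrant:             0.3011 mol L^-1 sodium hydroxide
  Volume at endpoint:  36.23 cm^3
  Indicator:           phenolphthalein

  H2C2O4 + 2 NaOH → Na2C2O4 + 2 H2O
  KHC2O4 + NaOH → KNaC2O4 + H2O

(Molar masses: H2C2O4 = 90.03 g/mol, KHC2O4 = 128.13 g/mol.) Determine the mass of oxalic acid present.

n(NaOH) = 0.03623 × 0.3011 = 0.01091 mol
Let x = n(H2C2O4), y = n(KHC2O4).
Titrant: 2x + 1y = 0.01091;  mass: 90.03x + 128.13y = 1.059
Solving, x = 2.038 × 10^-3 mol, y = 6.833 × 10^-3 mol
mass of H2C2O4 = 2.038 × 10^-3 × 90.03 = 0.1835 g

0.1835 g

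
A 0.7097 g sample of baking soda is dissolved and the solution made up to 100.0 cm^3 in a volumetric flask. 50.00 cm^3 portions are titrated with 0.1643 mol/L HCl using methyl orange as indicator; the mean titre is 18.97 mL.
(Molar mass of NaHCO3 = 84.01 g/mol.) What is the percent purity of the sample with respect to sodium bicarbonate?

73.79 %

NaHCO3 + HCl → NaCl + H2O + CO2
n(HCl) per titration = 0.01897 × 0.1643 = 3.117 × 10^-3 mol
n(NaHCO3) in each aliquot = 3.117 × 10^-3 mol (1:1 ratio)
n(NaHCO3) in the whole flask = 3.117 × 10^-3 × 100.0/50.00 = 6.234 × 10^-3 mol
mass of NaHCO3 = 6.234 × 10^-3 × 84.01 = 0.5237 g
% NaHCO3 = 0.5237 / 0.7097 × 100 = 73.79 %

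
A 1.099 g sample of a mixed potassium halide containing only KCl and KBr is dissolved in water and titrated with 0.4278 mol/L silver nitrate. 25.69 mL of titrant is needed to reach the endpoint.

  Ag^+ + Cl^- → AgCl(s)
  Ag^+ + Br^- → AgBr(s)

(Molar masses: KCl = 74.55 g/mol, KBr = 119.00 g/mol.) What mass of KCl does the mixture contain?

n(AgNO3) = 0.02569 × 0.4278 = 0.01099 mol
Let x = n(KCl), y = n(KBr).
Titrant: 1x + 1y = 0.01099;  mass: 74.55x + 119.00y = 1.099
Solving, x = 4.698 × 10^-3 mol, y = 6.292 × 10^-3 mol
mass of KCl = 4.698 × 10^-3 × 74.55 = 0.3502 g

0.3502 g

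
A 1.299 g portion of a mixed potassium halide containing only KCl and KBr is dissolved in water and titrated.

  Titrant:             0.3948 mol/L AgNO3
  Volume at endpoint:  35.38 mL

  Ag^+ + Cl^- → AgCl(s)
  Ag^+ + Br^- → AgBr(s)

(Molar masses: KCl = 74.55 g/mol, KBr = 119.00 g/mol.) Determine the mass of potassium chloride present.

0.6091 g

n(AgNO3) = 0.03538 × 0.3948 = 0.01397 mol
Let x = n(KCl), y = n(KBr).
Titrant: 1x + 1y = 0.01397;  mass: 74.55x + 119.00y = 1.299
Solving, x = 8.171 × 10^-3 mol, y = 5.797 × 10^-3 mol
mass of KCl = 8.171 × 10^-3 × 74.55 = 0.6091 g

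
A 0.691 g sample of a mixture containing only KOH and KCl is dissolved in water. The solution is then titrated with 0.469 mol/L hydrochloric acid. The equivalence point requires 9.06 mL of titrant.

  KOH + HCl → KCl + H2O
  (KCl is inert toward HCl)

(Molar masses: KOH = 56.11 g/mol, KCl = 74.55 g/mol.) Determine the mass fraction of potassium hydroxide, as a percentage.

34.5 %

n(HCl) = 0.00906 × 0.469 = 4.25 × 10^-3 mol
Let x = n(KOH), y = n(KCl).
Titrant: 1x = 4.25 × 10^-3;  mass: 56.11x + 74.55y = 0.691
Solving, x = 4.25 × 10^-3 mol, y = 6.07 × 10^-3 mol
mass of KOH = 4.25 × 10^-3 × 56.11 = 0.238 g
% KOH = 0.238 / 0.691 × 100 = 34.5 %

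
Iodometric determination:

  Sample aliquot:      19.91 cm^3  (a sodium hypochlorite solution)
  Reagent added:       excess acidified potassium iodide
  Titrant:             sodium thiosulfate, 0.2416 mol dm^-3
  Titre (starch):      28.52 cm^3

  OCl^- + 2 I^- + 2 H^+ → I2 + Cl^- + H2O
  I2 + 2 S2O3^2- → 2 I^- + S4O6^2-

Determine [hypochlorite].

0.1730 mol/L

n(S2O3^2-) = 0.02852 × 0.2416 = 6.890 × 10^-3 mol
n(I2) = n(S2O3^2-)/2 = 3.445 × 10^-3 mol
n(OCl^-) in the aliquot = 3.445 × 10^-3 mol (1:1 ratio)
[OCl^-] = 3.445 × 10^-3 / 0.01991 = 0.1730 mol/L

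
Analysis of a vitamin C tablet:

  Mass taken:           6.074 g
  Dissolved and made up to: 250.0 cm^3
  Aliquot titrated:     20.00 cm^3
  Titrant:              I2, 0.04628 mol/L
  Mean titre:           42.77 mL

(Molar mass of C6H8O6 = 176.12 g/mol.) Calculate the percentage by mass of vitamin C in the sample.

71.74 %

C6H8O6 + I2 → C6H6O6 + 2 HI
n(I2) per titration = 0.04277 × 0.04628 = 1.979 × 10^-3 mol
n(C6H8O6) in each aliquot = 1.979 × 10^-3 mol (1:1 ratio)
n(C6H8O6) in the whole flask = 1.979 × 10^-3 × 250.0/20.00 = 0.02474 mol
mass of C6H8O6 = 0.02474 × 176.12 = 4.358 g
% C6H8O6 = 4.358 / 6.074 × 100 = 71.74 %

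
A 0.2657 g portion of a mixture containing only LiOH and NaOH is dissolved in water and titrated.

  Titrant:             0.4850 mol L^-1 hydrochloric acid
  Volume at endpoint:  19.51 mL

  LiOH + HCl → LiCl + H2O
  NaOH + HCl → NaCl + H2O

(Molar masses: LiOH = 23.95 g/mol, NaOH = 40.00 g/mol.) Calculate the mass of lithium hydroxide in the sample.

n(HCl) = 0.01951 × 0.4850 = 9.462 × 10^-3 mol
Let x = n(LiOH), y = n(NaOH).
Titrant: 1x + 1y = 9.462 × 10^-3;  mass: 23.95x + 40.00y = 0.2657
Solving, x = 7.028 × 10^-3 mol, y = 2.435 × 10^-3 mol
mass of LiOH = 7.028 × 10^-3 × 23.95 = 0.1683 g

0.1683 g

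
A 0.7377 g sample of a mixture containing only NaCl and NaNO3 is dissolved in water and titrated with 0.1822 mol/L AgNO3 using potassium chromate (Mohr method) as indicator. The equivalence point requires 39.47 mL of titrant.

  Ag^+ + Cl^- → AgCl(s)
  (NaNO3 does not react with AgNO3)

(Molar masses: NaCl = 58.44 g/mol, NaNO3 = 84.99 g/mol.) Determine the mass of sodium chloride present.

n(AgNO3) = 0.03947 × 0.1822 = 7.191 × 10^-3 mol
Let x = n(NaCl), y = n(NaNO3).
Titrant: 1x = 7.191 × 10^-3;  mass: 58.44x + 84.99y = 0.7377
Solving, x = 7.191 × 10^-3 mol, y = 3.735 × 10^-3 mol
mass of NaCl = 7.191 × 10^-3 × 58.44 = 0.4203 g

0.4203 g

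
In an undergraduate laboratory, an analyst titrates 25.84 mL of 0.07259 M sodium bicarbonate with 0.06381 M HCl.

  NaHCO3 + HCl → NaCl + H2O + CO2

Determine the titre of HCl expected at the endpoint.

29.40 mL

n(NaHCO3) = 0.02584 L × 0.07259 mol/L = 1.876 × 10^-3 mol
n(HCl) = 1.876 × 10^-3 mol (1:1 stoichiometry)
V(HCl) = 1.876 × 10^-3 mol / 0.06381 mol/L = 0.02940 L = 29.40 mL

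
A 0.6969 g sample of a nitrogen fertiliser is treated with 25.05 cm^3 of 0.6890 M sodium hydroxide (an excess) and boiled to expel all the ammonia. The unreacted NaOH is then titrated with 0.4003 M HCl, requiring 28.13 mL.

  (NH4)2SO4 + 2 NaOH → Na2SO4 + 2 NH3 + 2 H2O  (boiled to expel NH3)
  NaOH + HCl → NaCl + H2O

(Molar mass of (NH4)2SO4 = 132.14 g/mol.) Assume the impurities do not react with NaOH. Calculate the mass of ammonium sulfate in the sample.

n(NaOH) added = 0.02505 × 0.6890 = 0.01726 mol
n(HCl) used in back-titration = 0.02813 × 0.4003 = 0.01126 mol
n(NaOH) left over = 0.01126 mol (1:1 ratio)
n(NaOH) consumed by analyte = 0.01726 − 0.01126 = 5.999 × 10^-3 mol
From the 1:2 ratio, n((NH4)2SO4) = 1/2 × 5.999 × 10^-3 = 3.000 × 10^-3 mol
mass of (NH4)2SO4 = 3.000 × 10^-3 × 132.14 = 0.3964 g

0.3964 g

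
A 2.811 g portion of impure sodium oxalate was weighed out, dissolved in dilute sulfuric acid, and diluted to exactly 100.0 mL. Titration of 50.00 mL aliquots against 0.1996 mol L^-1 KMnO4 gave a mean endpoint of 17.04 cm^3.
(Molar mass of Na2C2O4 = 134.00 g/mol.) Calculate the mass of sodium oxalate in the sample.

2 MnO4^- + 5 C2O4^2- + 16 H^+ → 2 Mn^2+ + 10 CO2 + 8 H2O
n(KMnO4) per titration = 0.01704 × 0.1996 = 3.401 × 10^-3 mol
From the 5:2 ratio, n(Na2C2O4) in each aliquot = 5/2 × 3.401 × 10^-3 = 8.503 × 10^-3 mol
n(Na2C2O4) in the whole flask = 8.503 × 10^-3 × 100.0/50.00 = 0.01701 mol
mass of Na2C2O4 = 0.01701 × 134.00 = 2.279 g

2.279 g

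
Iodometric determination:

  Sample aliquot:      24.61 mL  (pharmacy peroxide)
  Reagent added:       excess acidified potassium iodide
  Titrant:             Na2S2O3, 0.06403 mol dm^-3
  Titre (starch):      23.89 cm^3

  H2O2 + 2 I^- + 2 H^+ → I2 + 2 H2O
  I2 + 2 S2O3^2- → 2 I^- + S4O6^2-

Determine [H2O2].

n(S2O3^2-) = 0.02389 × 0.06403 = 1.530 × 10^-3 mol
n(I2) = n(S2O3^2-)/2 = 7.648 × 10^-4 mol
n(H2O2) in the aliquot = 7.648 × 10^-4 mol (1:1 ratio)
[H2O2] = 7.648 × 10^-4 / 0.02461 = 0.03108 mol/L

0.03108 mol/L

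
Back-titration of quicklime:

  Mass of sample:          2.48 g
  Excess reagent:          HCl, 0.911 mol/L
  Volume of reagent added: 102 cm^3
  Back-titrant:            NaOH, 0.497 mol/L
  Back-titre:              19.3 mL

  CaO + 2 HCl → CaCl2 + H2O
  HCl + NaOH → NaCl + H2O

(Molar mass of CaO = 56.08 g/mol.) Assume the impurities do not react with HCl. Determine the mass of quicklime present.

2.34 g

n(HCl) added = 0.102 × 0.911 = 0.0929 mol
n(NaOH) used in back-titration = 0.0193 × 0.497 = 9.59 × 10^-3 mol
n(HCl) left over = 9.59 × 10^-3 mol (1:1 ratio)
n(HCl) consumed by analyte = 0.0929 − 9.59 × 10^-3 = 0.0833 mol
From the 1:2 ratio, n(CaO) = 1/2 × 0.0833 = 0.0417 mol
mass of CaO = 0.0417 × 56.08 = 2.34 g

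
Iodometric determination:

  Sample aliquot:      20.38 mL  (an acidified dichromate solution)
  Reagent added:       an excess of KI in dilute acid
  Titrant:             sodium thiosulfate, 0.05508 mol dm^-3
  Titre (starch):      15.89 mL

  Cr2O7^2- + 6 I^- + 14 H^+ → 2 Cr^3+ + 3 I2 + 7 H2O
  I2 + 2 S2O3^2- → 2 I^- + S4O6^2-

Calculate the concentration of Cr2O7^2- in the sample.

0.007158 mol/L

n(S2O3^2-) = 0.01589 × 0.05508 = 8.752 × 10^-4 mol
n(I2) = n(S2O3^2-)/2 = 4.376 × 10^-4 mol
From the 1:3 ratio, n(Cr2O7^2-) in the aliquot = 1/3 × 4.376 × 10^-4 = 1.459 × 10^-4 mol
[Cr2O7^2-] = 1.459 × 10^-4 / 0.02038 = 0.007158 mol/L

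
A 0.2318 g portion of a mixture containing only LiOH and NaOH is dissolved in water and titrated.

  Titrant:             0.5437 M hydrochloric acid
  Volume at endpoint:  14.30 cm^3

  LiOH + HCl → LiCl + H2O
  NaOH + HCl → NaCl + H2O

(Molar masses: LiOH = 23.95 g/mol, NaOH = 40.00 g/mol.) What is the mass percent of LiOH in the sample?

50.98 %

n(HCl) = 0.01430 × 0.5437 = 7.775 × 10^-3 mol
Let x = n(LiOH), y = n(NaOH).
Titrant: 1x + 1y = 7.775 × 10^-3;  mass: 23.95x + 40.00y = 0.2318
Solving, x = 4.934 × 10^-3 mol, y = 2.841 × 10^-3 mol
mass of LiOH = 4.934 × 10^-3 × 23.95 = 0.1182 g
% LiOH = 0.1182 / 0.2318 × 100 = 50.98 %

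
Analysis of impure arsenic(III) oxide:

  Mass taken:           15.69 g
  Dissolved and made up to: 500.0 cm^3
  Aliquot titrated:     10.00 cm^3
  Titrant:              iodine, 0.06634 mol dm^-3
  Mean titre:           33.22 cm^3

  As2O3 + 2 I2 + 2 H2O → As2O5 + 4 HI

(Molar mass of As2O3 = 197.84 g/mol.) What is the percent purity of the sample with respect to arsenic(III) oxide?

n(I2) per titration = 0.03322 × 0.06634 = 2.204 × 10^-3 mol
From the 1:2 ratio, n(As2O3) in each aliquot = 1/2 × 2.204 × 10^-3 = 1.102 × 10^-3 mol
n(As2O3) in the whole flask = 1.102 × 10^-3 × 500.0/10.00 = 0.05510 mol
mass of As2O3 = 0.05510 × 197.84 = 10.90 g
% As2O3 = 10.90 / 15.69 × 100 = 69.47 %

69.47 %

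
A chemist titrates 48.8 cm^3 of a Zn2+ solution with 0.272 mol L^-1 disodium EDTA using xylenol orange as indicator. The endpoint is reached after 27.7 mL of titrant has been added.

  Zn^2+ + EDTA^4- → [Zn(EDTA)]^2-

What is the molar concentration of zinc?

0.154 mol/L

n(EDTA) = 0.0277 L × 0.272 mol/L = 7.53 × 10^-3 mol
n(Zn2+) = 7.53 × 10^-3 mol (1:1 mole ratio)
[Zn2+] = 7.53 × 10^-3 mol / 0.0488 L = 0.154 mol/L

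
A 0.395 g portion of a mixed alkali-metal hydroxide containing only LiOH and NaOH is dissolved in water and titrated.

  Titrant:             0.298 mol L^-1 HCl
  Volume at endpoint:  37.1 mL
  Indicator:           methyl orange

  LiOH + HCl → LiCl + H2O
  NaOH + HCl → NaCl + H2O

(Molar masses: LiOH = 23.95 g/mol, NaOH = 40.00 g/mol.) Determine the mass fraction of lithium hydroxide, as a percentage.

17.8 %

n(HCl) = 0.0371 × 0.298 = 0.0111 mol
Let x = n(LiOH), y = n(NaOH).
Titrant: 1x + 1y = 0.0111;  mass: 23.95x + 40.00y = 0.395
Solving, x = 2.94 × 10^-3 mol, y = 8.11 × 10^-3 mol
mass of LiOH = 2.94 × 10^-3 × 23.95 = 0.0705 g
% LiOH = 0.0705 / 0.395 × 100 = 17.8 %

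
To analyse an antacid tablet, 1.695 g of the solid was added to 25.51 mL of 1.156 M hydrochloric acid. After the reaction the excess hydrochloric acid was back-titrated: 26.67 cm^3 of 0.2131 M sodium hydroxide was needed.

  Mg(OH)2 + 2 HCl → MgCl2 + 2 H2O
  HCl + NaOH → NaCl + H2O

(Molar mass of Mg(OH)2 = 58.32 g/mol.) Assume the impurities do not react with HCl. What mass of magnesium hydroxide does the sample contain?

0.6942 g

n(HCl) added = 0.02551 × 1.156 = 0.02949 mol
n(NaOH) used in back-titration = 0.02667 × 0.2131 = 5.683 × 10^-3 mol
n(HCl) left over = 5.683 × 10^-3 mol (1:1 ratio)
n(HCl) consumed by analyte = 0.02949 − 5.683 × 10^-3 = 0.02381 mol
From the 1:2 ratio, n(Mg(OH)2) = 1/2 × 0.02381 = 0.01190 mol
mass of Mg(OH)2 = 0.01190 × 58.32 = 0.6942 g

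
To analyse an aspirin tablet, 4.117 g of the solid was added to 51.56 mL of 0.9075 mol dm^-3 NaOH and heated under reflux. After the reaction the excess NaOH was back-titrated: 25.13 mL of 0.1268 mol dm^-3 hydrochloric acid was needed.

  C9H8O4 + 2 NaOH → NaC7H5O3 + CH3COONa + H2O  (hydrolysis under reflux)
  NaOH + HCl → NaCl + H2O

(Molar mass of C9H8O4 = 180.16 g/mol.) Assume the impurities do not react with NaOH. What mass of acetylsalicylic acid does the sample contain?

n(NaOH) added = 0.05156 × 0.9075 = 0.04679 mol
n(HCl) used in back-titration = 0.02513 × 0.1268 = 3.186 × 10^-3 mol
n(NaOH) left over = 3.186 × 10^-3 mol (1:1 ratio)
n(NaOH) consumed by analyte = 0.04679 − 3.186 × 10^-3 = 0.04360 mol
From the 1:2 ratio, n(C9H8O4) = 1/2 × 0.04360 = 0.02180 mol
mass of C9H8O4 = 0.02180 × 180.16 = 3.928 g

3.928 g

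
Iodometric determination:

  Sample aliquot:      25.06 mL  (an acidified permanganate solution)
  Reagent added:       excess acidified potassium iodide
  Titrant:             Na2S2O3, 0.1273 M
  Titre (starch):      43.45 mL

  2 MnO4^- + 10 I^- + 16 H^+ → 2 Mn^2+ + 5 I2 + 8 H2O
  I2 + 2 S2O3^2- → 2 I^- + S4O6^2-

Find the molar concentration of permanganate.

n(S2O3^2-) = 0.04345 × 0.1273 = 5.531 × 10^-3 mol
n(I2) = n(S2O3^2-)/2 = 2.766 × 10^-3 mol
From the 2:5 ratio, n(MnO4^-) in the aliquot = 2/5 × 2.766 × 10^-3 = 1.106 × 10^-3 mol
[MnO4^-] = 1.106 × 10^-3 / 0.02506 = 0.04414 mol/L

0.04414 M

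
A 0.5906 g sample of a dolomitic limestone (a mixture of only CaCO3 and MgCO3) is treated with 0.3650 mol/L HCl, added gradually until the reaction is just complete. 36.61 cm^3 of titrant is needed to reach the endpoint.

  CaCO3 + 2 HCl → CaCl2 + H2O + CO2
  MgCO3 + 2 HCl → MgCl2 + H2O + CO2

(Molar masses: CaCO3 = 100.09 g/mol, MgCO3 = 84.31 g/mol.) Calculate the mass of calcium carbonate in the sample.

0.1731 g

n(HCl) = 0.03661 × 0.3650 = 0.01336 mol
Let x = n(CaCO3), y = n(MgCO3).
Titrant: 2x + 2y = 0.01336;  mass: 100.09x + 84.31y = 0.5906
Solving, x = 1.730 × 10^-3 mol, y = 4.951 × 10^-3 mol
mass of CaCO3 = 1.730 × 10^-3 × 100.09 = 0.1731 g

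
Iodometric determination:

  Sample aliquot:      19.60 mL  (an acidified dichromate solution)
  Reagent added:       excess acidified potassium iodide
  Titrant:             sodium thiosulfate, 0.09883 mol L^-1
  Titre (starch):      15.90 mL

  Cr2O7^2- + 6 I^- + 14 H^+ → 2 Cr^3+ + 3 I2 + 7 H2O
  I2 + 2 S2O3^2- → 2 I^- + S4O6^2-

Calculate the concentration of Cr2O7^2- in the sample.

0.01336 mol/L

n(S2O3^2-) = 0.01590 × 0.09883 = 1.571 × 10^-3 mol
n(I2) = n(S2O3^2-)/2 = 7.857 × 10^-4 mol
From the 1:3 ratio, n(Cr2O7^2-) in the aliquot = 1/3 × 7.857 × 10^-4 = 2.619 × 10^-4 mol
[Cr2O7^2-] = 2.619 × 10^-4 / 0.01960 = 0.01336 mol/L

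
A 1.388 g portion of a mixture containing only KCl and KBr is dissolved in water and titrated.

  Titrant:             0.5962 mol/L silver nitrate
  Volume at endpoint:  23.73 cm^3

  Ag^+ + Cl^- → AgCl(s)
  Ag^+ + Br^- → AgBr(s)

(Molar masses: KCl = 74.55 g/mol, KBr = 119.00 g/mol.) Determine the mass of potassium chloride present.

n(AgNO3) = 0.02373 × 0.5962 = 0.01415 mol
Let x = n(KCl), y = n(KBr).
Titrant: 1x + 1y = 0.01415;  mass: 74.55x + 119.00y = 1.388
Solving, x = 6.650 × 10^-3 mol, y = 7.498 × 10^-3 mol
mass of KCl = 6.650 × 10^-3 × 74.55 = 0.4958 g

0.4958 g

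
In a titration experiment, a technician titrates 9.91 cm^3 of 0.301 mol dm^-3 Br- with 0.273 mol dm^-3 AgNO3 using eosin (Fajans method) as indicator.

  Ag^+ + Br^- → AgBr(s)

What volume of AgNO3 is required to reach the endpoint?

10.9 mL

n(Br-) = 0.00991 L × 0.301 mol/L = 2.98 × 10^-3 mol
n(AgNO3) = 2.98 × 10^-3 mol (1:1 stoichiometry)
V(AgNO3) = 2.98 × 10^-3 mol / 0.273 mol/L = 0.0109 L = 10.9 mL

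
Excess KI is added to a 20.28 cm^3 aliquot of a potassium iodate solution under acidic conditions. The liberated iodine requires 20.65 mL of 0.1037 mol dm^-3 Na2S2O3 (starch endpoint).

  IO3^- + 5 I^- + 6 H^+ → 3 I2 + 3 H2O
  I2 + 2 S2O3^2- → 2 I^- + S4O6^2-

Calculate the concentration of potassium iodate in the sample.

n(S2O3^2-) = 0.02065 × 0.1037 = 2.141 × 10^-3 mol
n(I2) = n(S2O3^2-)/2 = 1.071 × 10^-3 mol
From the 1:3 ratio, n(IO3^-) in the aliquot = 1/3 × 1.071 × 10^-3 = 3.569 × 10^-4 mol
[IO3^-] = 3.569 × 10^-4 / 0.02028 = 0.01760 mol/L

0.01760 mol/L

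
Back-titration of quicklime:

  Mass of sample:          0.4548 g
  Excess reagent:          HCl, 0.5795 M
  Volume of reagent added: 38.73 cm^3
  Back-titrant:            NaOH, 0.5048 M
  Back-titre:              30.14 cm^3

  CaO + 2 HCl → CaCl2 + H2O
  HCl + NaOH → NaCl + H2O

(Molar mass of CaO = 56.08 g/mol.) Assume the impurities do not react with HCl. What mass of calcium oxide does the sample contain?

n(HCl) added = 0.03873 × 0.5795 = 0.02244 mol
n(NaOH) used in back-titration = 0.03014 × 0.5048 = 0.01521 mol
n(HCl) left over = 0.01521 mol (1:1 ratio)
n(HCl) consumed by analyte = 0.02244 − 0.01521 = 7.229 × 10^-3 mol
From the 1:2 ratio, n(CaO) = 1/2 × 7.229 × 10^-3 = 3.615 × 10^-3 mol
mass of CaO = 3.615 × 10^-3 × 56.08 = 0.2027 g

0.2027 g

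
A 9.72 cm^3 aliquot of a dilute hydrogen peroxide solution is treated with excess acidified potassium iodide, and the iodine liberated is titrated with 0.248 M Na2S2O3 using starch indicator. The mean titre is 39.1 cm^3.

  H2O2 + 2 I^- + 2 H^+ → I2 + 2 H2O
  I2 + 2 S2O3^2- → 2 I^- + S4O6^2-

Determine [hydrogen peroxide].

n(S2O3^2-) = 0.0391 × 0.248 = 9.70 × 10^-3 mol
n(I2) = n(S2O3^2-)/2 = 4.85 × 10^-3 mol
n(H2O2) in the aliquot = 4.85 × 10^-3 mol (1:1 ratio)
[H2O2] = 4.85 × 10^-3 / 0.00972 = 0.499 mol/L

0.499 M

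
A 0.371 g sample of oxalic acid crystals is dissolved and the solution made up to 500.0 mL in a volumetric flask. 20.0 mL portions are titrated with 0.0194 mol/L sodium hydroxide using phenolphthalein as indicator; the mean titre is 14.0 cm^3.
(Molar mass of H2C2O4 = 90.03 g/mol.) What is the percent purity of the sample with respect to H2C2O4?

H2C2O4 + 2 NaOH → Na2C2O4 + 2 H2O
n(NaOH) per titration = 0.0140 × 0.0194 = 2.72 × 10^-4 mol
From the 1:2 ratio, n(H2C2O4) in each aliquot = 1/2 × 2.72 × 10^-4 = 1.36 × 10^-4 mol
n(H2C2O4) in the whole flask = 1.36 × 10^-4 × 500.0/20.0 = 3.40 × 10^-3 mol
mass of H2C2O4 = 3.40 × 10^-3 × 90.03 = 0.306 g
% H2C2O4 = 0.306 / 0.371 × 100 = 82.4 %

82.4 %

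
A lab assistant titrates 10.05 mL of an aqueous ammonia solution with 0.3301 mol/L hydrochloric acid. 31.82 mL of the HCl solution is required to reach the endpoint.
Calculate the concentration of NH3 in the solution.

NH3 + HCl → NH4Cl
n(HCl) = 0.03182 L × 0.3301 mol/L = 0.01050 mol
n(NH3) = 0.01050 mol (1:1 mole ratio)
[NH3] = 0.01050 mol / 0.01005 L = 1.045 mol/L

1.045 mol/L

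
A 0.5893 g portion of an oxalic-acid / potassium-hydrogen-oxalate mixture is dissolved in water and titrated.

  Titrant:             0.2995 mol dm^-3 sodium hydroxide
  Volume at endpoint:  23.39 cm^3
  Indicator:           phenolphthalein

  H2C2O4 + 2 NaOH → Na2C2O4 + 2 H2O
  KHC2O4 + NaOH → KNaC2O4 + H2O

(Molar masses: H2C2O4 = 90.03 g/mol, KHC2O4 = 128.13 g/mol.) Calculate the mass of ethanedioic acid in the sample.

0.1670 g

n(NaOH) = 0.02339 × 0.2995 = 7.005 × 10^-3 mol
Let x = n(H2C2O4), y = n(KHC2O4).
Titrant: 2x + 1y = 7.005 × 10^-3;  mass: 90.03x + 128.13y = 0.5893
Solving, x = 1.855 × 10^-3 mol, y = 3.296 × 10^-3 mol
mass of H2C2O4 = 1.855 × 10^-3 × 90.03 = 0.1670 g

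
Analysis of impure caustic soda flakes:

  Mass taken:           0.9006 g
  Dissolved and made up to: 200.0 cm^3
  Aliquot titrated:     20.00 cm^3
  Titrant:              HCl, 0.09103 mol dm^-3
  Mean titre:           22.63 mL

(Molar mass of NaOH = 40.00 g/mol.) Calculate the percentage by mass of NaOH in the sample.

91.49 %

NaOH + HCl → NaCl + H2O
n(HCl) per titration = 0.02263 × 0.09103 = 2.060 × 10^-3 mol
n(NaOH) in each aliquot = 2.060 × 10^-3 mol (1:1 ratio)
n(NaOH) in the whole flask = 2.060 × 10^-3 × 200.0/20.00 = 0.02060 mol
mass of NaOH = 0.02060 × 40.00 = 0.8240 g
% NaOH = 0.8240 / 0.9006 × 100 = 91.49 %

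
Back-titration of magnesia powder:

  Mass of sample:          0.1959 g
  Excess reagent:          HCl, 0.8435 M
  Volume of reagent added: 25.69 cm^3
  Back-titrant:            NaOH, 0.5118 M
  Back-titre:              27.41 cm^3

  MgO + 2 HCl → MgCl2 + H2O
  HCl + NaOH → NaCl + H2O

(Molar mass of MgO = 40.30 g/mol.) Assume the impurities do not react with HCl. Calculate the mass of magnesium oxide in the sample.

n(HCl) added = 0.02569 × 0.8435 = 0.02167 mol
n(NaOH) used in back-titration = 0.02741 × 0.5118 = 0.01403 mol
n(HCl) left over = 0.01403 mol (1:1 ratio)
n(HCl) consumed by analyte = 0.02167 − 0.01403 = 7.641 × 10^-3 mol
From the 1:2 ratio, n(MgO) = 1/2 × 7.641 × 10^-3 = 3.821 × 10^-3 mol
mass of MgO = 3.821 × 10^-3 × 40.30 = 0.1540 g

0.1540 g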